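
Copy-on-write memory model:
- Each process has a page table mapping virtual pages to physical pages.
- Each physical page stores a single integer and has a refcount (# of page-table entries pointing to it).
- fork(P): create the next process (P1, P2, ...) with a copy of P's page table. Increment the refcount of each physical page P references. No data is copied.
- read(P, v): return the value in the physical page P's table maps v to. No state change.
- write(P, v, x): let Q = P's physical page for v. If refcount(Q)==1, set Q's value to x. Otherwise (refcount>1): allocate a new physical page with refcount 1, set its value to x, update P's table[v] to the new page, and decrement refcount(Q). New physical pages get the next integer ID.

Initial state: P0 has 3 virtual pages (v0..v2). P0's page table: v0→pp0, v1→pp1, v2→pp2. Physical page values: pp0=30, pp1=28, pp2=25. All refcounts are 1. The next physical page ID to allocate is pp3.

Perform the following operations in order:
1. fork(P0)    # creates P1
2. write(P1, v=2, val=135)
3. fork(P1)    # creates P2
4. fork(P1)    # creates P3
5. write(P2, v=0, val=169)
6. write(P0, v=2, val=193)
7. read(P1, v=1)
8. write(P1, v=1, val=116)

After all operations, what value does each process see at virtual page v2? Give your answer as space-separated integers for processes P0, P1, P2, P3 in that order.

Op 1: fork(P0) -> P1. 3 ppages; refcounts: pp0:2 pp1:2 pp2:2
Op 2: write(P1, v2, 135). refcount(pp2)=2>1 -> COPY to pp3. 4 ppages; refcounts: pp0:2 pp1:2 pp2:1 pp3:1
Op 3: fork(P1) -> P2. 4 ppages; refcounts: pp0:3 pp1:3 pp2:1 pp3:2
Op 4: fork(P1) -> P3. 4 ppages; refcounts: pp0:4 pp1:4 pp2:1 pp3:3
Op 5: write(P2, v0, 169). refcount(pp0)=4>1 -> COPY to pp4. 5 ppages; refcounts: pp0:3 pp1:4 pp2:1 pp3:3 pp4:1
Op 6: write(P0, v2, 193). refcount(pp2)=1 -> write in place. 5 ppages; refcounts: pp0:3 pp1:4 pp2:1 pp3:3 pp4:1
Op 7: read(P1, v1) -> 28. No state change.
Op 8: write(P1, v1, 116). refcount(pp1)=4>1 -> COPY to pp5. 6 ppages; refcounts: pp0:3 pp1:3 pp2:1 pp3:3 pp4:1 pp5:1
P0: v2 -> pp2 = 193
P1: v2 -> pp3 = 135
P2: v2 -> pp3 = 135
P3: v2 -> pp3 = 135

Answer: 193 135 135 135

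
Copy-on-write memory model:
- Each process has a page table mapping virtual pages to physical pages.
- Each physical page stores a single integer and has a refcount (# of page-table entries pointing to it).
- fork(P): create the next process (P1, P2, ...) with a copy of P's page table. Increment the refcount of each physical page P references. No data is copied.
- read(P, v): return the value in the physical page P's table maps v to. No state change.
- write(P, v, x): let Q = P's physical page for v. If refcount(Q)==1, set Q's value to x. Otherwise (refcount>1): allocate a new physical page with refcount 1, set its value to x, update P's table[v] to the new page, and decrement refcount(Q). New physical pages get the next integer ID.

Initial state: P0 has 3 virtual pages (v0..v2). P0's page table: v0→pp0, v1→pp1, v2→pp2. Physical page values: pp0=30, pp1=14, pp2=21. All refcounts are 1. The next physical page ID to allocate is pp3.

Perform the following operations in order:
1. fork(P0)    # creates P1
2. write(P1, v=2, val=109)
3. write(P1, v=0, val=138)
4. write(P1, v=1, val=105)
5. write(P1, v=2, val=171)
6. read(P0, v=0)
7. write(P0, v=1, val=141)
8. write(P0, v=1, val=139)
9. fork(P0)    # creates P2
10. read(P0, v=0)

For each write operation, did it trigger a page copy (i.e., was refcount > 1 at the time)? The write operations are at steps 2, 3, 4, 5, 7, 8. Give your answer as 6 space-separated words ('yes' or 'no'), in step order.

Op 1: fork(P0) -> P1. 3 ppages; refcounts: pp0:2 pp1:2 pp2:2
Op 2: write(P1, v2, 109). refcount(pp2)=2>1 -> COPY to pp3. 4 ppages; refcounts: pp0:2 pp1:2 pp2:1 pp3:1
Op 3: write(P1, v0, 138). refcount(pp0)=2>1 -> COPY to pp4. 5 ppages; refcounts: pp0:1 pp1:2 pp2:1 pp3:1 pp4:1
Op 4: write(P1, v1, 105). refcount(pp1)=2>1 -> COPY to pp5. 6 ppages; refcounts: pp0:1 pp1:1 pp2:1 pp3:1 pp4:1 pp5:1
Op 5: write(P1, v2, 171). refcount(pp3)=1 -> write in place. 6 ppages; refcounts: pp0:1 pp1:1 pp2:1 pp3:1 pp4:1 pp5:1
Op 6: read(P0, v0) -> 30. No state change.
Op 7: write(P0, v1, 141). refcount(pp1)=1 -> write in place. 6 ppages; refcounts: pp0:1 pp1:1 pp2:1 pp3:1 pp4:1 pp5:1
Op 8: write(P0, v1, 139). refcount(pp1)=1 -> write in place. 6 ppages; refcounts: pp0:1 pp1:1 pp2:1 pp3:1 pp4:1 pp5:1
Op 9: fork(P0) -> P2. 6 ppages; refcounts: pp0:2 pp1:2 pp2:2 pp3:1 pp4:1 pp5:1
Op 10: read(P0, v0) -> 30. No state change.

yes yes yes no no no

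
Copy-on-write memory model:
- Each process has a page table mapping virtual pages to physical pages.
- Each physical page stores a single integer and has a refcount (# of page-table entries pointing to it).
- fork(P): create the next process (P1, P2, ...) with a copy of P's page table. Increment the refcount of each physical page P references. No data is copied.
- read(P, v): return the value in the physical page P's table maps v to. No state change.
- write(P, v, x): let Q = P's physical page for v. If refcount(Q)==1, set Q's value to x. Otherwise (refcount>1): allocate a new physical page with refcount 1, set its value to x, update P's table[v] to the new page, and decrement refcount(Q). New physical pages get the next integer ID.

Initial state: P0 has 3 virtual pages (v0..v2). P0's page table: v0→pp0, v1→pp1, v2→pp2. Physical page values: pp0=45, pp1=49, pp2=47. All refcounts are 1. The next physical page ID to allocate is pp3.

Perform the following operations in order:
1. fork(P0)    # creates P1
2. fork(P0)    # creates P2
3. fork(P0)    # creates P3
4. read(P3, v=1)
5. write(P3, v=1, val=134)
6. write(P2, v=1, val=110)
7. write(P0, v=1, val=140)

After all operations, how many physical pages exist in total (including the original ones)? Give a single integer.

Answer: 6

Derivation:
Op 1: fork(P0) -> P1. 3 ppages; refcounts: pp0:2 pp1:2 pp2:2
Op 2: fork(P0) -> P2. 3 ppages; refcounts: pp0:3 pp1:3 pp2:3
Op 3: fork(P0) -> P3. 3 ppages; refcounts: pp0:4 pp1:4 pp2:4
Op 4: read(P3, v1) -> 49. No state change.
Op 5: write(P3, v1, 134). refcount(pp1)=4>1 -> COPY to pp3. 4 ppages; refcounts: pp0:4 pp1:3 pp2:4 pp3:1
Op 6: write(P2, v1, 110). refcount(pp1)=3>1 -> COPY to pp4. 5 ppages; refcounts: pp0:4 pp1:2 pp2:4 pp3:1 pp4:1
Op 7: write(P0, v1, 140). refcount(pp1)=2>1 -> COPY to pp5. 6 ppages; refcounts: pp0:4 pp1:1 pp2:4 pp3:1 pp4:1 pp5:1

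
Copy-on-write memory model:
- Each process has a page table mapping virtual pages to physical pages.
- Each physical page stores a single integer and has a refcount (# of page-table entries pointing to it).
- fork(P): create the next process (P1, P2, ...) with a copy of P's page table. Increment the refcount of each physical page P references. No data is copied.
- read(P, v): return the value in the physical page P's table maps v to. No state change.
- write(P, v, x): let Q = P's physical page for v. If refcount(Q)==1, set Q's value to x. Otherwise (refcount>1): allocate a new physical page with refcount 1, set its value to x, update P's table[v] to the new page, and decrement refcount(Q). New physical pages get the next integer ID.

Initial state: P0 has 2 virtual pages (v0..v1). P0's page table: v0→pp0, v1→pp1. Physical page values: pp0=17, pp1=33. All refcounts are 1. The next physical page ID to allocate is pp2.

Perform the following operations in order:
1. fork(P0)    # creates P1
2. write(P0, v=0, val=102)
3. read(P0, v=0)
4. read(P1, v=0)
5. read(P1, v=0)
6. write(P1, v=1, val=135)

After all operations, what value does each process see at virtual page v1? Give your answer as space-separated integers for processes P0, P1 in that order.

Answer: 33 135

Derivation:
Op 1: fork(P0) -> P1. 2 ppages; refcounts: pp0:2 pp1:2
Op 2: write(P0, v0, 102). refcount(pp0)=2>1 -> COPY to pp2. 3 ppages; refcounts: pp0:1 pp1:2 pp2:1
Op 3: read(P0, v0) -> 102. No state change.
Op 4: read(P1, v0) -> 17. No state change.
Op 5: read(P1, v0) -> 17. No state change.
Op 6: write(P1, v1, 135). refcount(pp1)=2>1 -> COPY to pp3. 4 ppages; refcounts: pp0:1 pp1:1 pp2:1 pp3:1
P0: v1 -> pp1 = 33
P1: v1 -> pp3 = 135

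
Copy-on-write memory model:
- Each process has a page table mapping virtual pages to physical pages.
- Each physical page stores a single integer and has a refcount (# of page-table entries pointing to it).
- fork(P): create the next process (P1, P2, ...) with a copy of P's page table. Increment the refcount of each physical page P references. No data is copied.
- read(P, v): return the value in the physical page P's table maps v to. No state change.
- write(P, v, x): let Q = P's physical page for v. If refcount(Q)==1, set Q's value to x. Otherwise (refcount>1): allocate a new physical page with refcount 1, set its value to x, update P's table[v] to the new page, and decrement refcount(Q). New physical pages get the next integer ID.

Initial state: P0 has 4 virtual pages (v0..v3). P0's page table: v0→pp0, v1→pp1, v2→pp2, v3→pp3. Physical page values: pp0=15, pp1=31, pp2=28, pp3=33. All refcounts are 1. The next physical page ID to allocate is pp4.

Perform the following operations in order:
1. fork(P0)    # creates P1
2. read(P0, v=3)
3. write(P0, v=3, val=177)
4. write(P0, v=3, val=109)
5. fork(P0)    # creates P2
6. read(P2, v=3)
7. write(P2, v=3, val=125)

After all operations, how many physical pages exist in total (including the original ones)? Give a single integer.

Answer: 6

Derivation:
Op 1: fork(P0) -> P1. 4 ppages; refcounts: pp0:2 pp1:2 pp2:2 pp3:2
Op 2: read(P0, v3) -> 33. No state change.
Op 3: write(P0, v3, 177). refcount(pp3)=2>1 -> COPY to pp4. 5 ppages; refcounts: pp0:2 pp1:2 pp2:2 pp3:1 pp4:1
Op 4: write(P0, v3, 109). refcount(pp4)=1 -> write in place. 5 ppages; refcounts: pp0:2 pp1:2 pp2:2 pp3:1 pp4:1
Op 5: fork(P0) -> P2. 5 ppages; refcounts: pp0:3 pp1:3 pp2:3 pp3:1 pp4:2
Op 6: read(P2, v3) -> 109. No state change.
Op 7: write(P2, v3, 125). refcount(pp4)=2>1 -> COPY to pp5. 6 ppages; refcounts: pp0:3 pp1:3 pp2:3 pp3:1 pp4:1 pp5:1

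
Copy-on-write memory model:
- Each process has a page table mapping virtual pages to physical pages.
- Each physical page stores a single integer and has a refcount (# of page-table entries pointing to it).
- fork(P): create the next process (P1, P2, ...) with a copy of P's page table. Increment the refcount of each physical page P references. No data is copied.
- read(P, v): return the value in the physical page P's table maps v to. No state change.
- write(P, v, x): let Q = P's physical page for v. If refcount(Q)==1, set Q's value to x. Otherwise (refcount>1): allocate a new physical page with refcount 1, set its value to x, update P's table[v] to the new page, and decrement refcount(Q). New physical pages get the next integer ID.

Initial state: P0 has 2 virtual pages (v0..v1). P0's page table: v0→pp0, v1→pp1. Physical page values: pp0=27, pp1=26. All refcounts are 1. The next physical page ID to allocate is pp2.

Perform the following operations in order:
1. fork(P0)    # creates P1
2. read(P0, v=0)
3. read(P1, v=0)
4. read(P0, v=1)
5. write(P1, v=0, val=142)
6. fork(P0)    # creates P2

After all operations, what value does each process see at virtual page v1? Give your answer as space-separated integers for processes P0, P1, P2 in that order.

Op 1: fork(P0) -> P1. 2 ppages; refcounts: pp0:2 pp1:2
Op 2: read(P0, v0) -> 27. No state change.
Op 3: read(P1, v0) -> 27. No state change.
Op 4: read(P0, v1) -> 26. No state change.
Op 5: write(P1, v0, 142). refcount(pp0)=2>1 -> COPY to pp2. 3 ppages; refcounts: pp0:1 pp1:2 pp2:1
Op 6: fork(P0) -> P2. 3 ppages; refcounts: pp0:2 pp1:3 pp2:1
P0: v1 -> pp1 = 26
P1: v1 -> pp1 = 26
P2: v1 -> pp1 = 26

Answer: 26 26 26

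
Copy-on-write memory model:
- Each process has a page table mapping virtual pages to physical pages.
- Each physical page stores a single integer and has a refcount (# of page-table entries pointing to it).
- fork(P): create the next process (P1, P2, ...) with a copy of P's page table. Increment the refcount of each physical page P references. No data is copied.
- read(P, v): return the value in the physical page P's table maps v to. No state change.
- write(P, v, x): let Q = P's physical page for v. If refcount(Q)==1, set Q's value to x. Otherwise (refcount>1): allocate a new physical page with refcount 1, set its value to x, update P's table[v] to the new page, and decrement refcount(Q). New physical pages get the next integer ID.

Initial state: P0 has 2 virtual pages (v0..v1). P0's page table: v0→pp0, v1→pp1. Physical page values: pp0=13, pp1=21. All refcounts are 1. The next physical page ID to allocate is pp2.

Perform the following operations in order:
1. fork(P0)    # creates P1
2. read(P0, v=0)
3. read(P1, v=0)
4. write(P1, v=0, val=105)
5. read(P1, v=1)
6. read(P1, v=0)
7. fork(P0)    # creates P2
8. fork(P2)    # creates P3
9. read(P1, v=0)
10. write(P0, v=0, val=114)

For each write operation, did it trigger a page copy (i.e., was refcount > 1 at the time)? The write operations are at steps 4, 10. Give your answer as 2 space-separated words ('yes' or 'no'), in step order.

Op 1: fork(P0) -> P1. 2 ppages; refcounts: pp0:2 pp1:2
Op 2: read(P0, v0) -> 13. No state change.
Op 3: read(P1, v0) -> 13. No state change.
Op 4: write(P1, v0, 105). refcount(pp0)=2>1 -> COPY to pp2. 3 ppages; refcounts: pp0:1 pp1:2 pp2:1
Op 5: read(P1, v1) -> 21. No state change.
Op 6: read(P1, v0) -> 105. No state change.
Op 7: fork(P0) -> P2. 3 ppages; refcounts: pp0:2 pp1:3 pp2:1
Op 8: fork(P2) -> P3. 3 ppages; refcounts: pp0:3 pp1:4 pp2:1
Op 9: read(P1, v0) -> 105. No state change.
Op 10: write(P0, v0, 114). refcount(pp0)=3>1 -> COPY to pp3. 4 ppages; refcounts: pp0:2 pp1:4 pp2:1 pp3:1

yes yes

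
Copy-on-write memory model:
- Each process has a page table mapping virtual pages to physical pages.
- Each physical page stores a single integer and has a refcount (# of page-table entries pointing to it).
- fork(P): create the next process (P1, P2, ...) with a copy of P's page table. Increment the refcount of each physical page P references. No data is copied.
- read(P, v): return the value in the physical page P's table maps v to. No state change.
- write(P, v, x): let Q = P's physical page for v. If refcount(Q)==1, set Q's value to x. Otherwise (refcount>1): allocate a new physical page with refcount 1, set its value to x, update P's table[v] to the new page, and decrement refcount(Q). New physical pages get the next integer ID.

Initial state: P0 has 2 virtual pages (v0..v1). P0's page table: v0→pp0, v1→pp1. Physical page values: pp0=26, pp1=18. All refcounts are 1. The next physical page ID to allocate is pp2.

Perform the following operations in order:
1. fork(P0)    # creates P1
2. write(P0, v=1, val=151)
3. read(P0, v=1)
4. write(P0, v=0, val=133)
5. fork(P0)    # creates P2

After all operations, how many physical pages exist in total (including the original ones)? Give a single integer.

Answer: 4

Derivation:
Op 1: fork(P0) -> P1. 2 ppages; refcounts: pp0:2 pp1:2
Op 2: write(P0, v1, 151). refcount(pp1)=2>1 -> COPY to pp2. 3 ppages; refcounts: pp0:2 pp1:1 pp2:1
Op 3: read(P0, v1) -> 151. No state change.
Op 4: write(P0, v0, 133). refcount(pp0)=2>1 -> COPY to pp3. 4 ppages; refcounts: pp0:1 pp1:1 pp2:1 pp3:1
Op 5: fork(P0) -> P2. 4 ppages; refcounts: pp0:1 pp1:1 pp2:2 pp3:2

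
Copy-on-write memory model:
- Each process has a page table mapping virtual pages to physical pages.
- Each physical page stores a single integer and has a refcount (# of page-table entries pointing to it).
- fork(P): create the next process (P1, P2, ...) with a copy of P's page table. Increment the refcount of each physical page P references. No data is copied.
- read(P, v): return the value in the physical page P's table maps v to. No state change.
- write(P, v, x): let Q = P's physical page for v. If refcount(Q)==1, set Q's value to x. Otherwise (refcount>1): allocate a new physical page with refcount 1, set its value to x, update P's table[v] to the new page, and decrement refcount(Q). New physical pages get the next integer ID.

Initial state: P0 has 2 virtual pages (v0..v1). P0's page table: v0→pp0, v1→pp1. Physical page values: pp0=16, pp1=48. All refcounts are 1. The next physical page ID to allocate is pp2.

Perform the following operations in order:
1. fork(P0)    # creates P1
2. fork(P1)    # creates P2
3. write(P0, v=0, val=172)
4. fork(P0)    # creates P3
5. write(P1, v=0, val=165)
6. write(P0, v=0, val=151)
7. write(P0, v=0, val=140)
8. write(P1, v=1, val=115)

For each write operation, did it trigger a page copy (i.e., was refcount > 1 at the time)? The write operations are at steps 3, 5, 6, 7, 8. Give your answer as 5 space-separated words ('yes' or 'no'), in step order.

Op 1: fork(P0) -> P1. 2 ppages; refcounts: pp0:2 pp1:2
Op 2: fork(P1) -> P2. 2 ppages; refcounts: pp0:3 pp1:3
Op 3: write(P0, v0, 172). refcount(pp0)=3>1 -> COPY to pp2. 3 ppages; refcounts: pp0:2 pp1:3 pp2:1
Op 4: fork(P0) -> P3. 3 ppages; refcounts: pp0:2 pp1:4 pp2:2
Op 5: write(P1, v0, 165). refcount(pp0)=2>1 -> COPY to pp3. 4 ppages; refcounts: pp0:1 pp1:4 pp2:2 pp3:1
Op 6: write(P0, v0, 151). refcount(pp2)=2>1 -> COPY to pp4. 5 ppages; refcounts: pp0:1 pp1:4 pp2:1 pp3:1 pp4:1
Op 7: write(P0, v0, 140). refcount(pp4)=1 -> write in place. 5 ppages; refcounts: pp0:1 pp1:4 pp2:1 pp3:1 pp4:1
Op 8: write(P1, v1, 115). refcount(pp1)=4>1 -> COPY to pp5. 6 ppages; refcounts: pp0:1 pp1:3 pp2:1 pp3:1 pp4:1 pp5:1

yes yes yes no yes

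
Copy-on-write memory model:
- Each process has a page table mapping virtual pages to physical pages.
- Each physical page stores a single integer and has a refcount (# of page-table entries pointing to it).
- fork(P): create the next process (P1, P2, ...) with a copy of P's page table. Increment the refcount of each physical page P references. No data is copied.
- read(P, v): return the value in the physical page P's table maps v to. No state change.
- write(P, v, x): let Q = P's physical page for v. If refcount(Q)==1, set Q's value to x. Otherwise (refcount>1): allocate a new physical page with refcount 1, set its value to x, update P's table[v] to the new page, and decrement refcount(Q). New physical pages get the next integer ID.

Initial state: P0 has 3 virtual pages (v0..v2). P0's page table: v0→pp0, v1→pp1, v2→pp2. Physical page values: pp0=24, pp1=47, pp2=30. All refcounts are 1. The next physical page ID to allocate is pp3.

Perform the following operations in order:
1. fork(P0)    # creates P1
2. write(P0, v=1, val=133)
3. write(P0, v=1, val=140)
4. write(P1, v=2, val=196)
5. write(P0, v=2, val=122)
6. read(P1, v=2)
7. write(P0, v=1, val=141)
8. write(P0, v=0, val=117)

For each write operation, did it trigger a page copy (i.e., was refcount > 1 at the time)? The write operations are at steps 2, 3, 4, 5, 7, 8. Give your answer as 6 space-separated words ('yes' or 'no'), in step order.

Op 1: fork(P0) -> P1. 3 ppages; refcounts: pp0:2 pp1:2 pp2:2
Op 2: write(P0, v1, 133). refcount(pp1)=2>1 -> COPY to pp3. 4 ppages; refcounts: pp0:2 pp1:1 pp2:2 pp3:1
Op 3: write(P0, v1, 140). refcount(pp3)=1 -> write in place. 4 ppages; refcounts: pp0:2 pp1:1 pp2:2 pp3:1
Op 4: write(P1, v2, 196). refcount(pp2)=2>1 -> COPY to pp4. 5 ppages; refcounts: pp0:2 pp1:1 pp2:1 pp3:1 pp4:1
Op 5: write(P0, v2, 122). refcount(pp2)=1 -> write in place. 5 ppages; refcounts: pp0:2 pp1:1 pp2:1 pp3:1 pp4:1
Op 6: read(P1, v2) -> 196. No state change.
Op 7: write(P0, v1, 141). refcount(pp3)=1 -> write in place. 5 ppages; refcounts: pp0:2 pp1:1 pp2:1 pp3:1 pp4:1
Op 8: write(P0, v0, 117). refcount(pp0)=2>1 -> COPY to pp5. 6 ppages; refcounts: pp0:1 pp1:1 pp2:1 pp3:1 pp4:1 pp5:1

yes no yes no no yes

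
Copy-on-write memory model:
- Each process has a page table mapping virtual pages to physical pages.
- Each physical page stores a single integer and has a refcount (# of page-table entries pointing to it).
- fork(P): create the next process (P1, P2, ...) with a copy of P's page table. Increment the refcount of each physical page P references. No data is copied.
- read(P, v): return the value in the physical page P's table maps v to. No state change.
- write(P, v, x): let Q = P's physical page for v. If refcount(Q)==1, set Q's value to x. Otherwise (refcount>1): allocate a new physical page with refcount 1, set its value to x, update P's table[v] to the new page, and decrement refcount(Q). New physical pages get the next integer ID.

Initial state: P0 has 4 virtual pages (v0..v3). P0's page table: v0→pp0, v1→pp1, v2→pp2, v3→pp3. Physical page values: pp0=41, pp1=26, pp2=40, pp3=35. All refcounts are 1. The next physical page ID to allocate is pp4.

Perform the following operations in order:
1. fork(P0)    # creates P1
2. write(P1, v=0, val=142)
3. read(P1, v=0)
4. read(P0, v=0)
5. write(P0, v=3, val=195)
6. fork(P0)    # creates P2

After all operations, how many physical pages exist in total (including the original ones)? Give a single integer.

Answer: 6

Derivation:
Op 1: fork(P0) -> P1. 4 ppages; refcounts: pp0:2 pp1:2 pp2:2 pp3:2
Op 2: write(P1, v0, 142). refcount(pp0)=2>1 -> COPY to pp4. 5 ppages; refcounts: pp0:1 pp1:2 pp2:2 pp3:2 pp4:1
Op 3: read(P1, v0) -> 142. No state change.
Op 4: read(P0, v0) -> 41. No state change.
Op 5: write(P0, v3, 195). refcount(pp3)=2>1 -> COPY to pp5. 6 ppages; refcounts: pp0:1 pp1:2 pp2:2 pp3:1 pp4:1 pp5:1
Op 6: fork(P0) -> P2. 6 ppages; refcounts: pp0:2 pp1:3 pp2:3 pp3:1 pp4:1 pp5:2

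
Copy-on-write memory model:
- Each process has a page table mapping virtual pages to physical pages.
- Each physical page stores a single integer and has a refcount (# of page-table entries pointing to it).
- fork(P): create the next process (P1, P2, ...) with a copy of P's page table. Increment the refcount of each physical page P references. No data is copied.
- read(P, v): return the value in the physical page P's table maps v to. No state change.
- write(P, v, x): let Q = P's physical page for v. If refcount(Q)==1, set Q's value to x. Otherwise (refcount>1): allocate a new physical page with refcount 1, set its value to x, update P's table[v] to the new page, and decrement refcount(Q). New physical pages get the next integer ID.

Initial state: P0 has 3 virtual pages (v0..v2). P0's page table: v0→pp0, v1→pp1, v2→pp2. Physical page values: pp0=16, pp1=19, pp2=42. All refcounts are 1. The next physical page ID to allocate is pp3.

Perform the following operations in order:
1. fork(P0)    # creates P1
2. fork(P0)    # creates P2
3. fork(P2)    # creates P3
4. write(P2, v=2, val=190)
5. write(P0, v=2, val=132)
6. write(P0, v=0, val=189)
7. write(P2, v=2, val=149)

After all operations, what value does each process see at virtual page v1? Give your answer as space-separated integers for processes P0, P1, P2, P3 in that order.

Op 1: fork(P0) -> P1. 3 ppages; refcounts: pp0:2 pp1:2 pp2:2
Op 2: fork(P0) -> P2. 3 ppages; refcounts: pp0:3 pp1:3 pp2:3
Op 3: fork(P2) -> P3. 3 ppages; refcounts: pp0:4 pp1:4 pp2:4
Op 4: write(P2, v2, 190). refcount(pp2)=4>1 -> COPY to pp3. 4 ppages; refcounts: pp0:4 pp1:4 pp2:3 pp3:1
Op 5: write(P0, v2, 132). refcount(pp2)=3>1 -> COPY to pp4. 5 ppages; refcounts: pp0:4 pp1:4 pp2:2 pp3:1 pp4:1
Op 6: write(P0, v0, 189). refcount(pp0)=4>1 -> COPY to pp5. 6 ppages; refcounts: pp0:3 pp1:4 pp2:2 pp3:1 pp4:1 pp5:1
Op 7: write(P2, v2, 149). refcount(pp3)=1 -> write in place. 6 ppages; refcounts: pp0:3 pp1:4 pp2:2 pp3:1 pp4:1 pp5:1
P0: v1 -> pp1 = 19
P1: v1 -> pp1 = 19
P2: v1 -> pp1 = 19
P3: v1 -> pp1 = 19

Answer: 19 19 19 19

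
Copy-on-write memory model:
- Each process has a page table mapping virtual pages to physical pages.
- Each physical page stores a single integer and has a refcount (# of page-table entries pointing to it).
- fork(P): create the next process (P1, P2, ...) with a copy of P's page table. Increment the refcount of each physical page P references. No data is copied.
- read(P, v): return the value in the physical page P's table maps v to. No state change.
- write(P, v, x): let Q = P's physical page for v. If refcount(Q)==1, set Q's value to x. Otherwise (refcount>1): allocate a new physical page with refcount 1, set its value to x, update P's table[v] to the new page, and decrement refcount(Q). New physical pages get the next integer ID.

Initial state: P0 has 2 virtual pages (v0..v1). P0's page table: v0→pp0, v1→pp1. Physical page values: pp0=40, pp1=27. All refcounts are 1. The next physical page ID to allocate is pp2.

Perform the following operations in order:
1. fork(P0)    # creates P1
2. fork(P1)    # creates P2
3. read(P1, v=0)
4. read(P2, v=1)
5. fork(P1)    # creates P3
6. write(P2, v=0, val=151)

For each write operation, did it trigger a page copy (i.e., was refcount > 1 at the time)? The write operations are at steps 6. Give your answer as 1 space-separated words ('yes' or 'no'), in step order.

Op 1: fork(P0) -> P1. 2 ppages; refcounts: pp0:2 pp1:2
Op 2: fork(P1) -> P2. 2 ppages; refcounts: pp0:3 pp1:3
Op 3: read(P1, v0) -> 40. No state change.
Op 4: read(P2, v1) -> 27. No state change.
Op 5: fork(P1) -> P3. 2 ppages; refcounts: pp0:4 pp1:4
Op 6: write(P2, v0, 151). refcount(pp0)=4>1 -> COPY to pp2. 3 ppages; refcounts: pp0:3 pp1:4 pp2:1

yes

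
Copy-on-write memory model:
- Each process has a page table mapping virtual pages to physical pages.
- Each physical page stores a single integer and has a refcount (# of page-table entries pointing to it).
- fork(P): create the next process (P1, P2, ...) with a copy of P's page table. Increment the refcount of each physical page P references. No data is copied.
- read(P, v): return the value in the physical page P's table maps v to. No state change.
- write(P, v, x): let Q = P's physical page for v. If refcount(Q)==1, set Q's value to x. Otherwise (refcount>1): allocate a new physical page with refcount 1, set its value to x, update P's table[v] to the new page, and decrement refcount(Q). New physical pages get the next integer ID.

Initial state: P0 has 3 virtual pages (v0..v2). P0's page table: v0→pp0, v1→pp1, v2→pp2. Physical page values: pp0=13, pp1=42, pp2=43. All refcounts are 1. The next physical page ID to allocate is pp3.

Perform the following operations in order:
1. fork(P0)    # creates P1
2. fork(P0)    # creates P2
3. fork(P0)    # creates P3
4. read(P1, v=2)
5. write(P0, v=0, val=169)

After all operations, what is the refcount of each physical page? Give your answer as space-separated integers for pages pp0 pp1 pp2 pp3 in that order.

Op 1: fork(P0) -> P1. 3 ppages; refcounts: pp0:2 pp1:2 pp2:2
Op 2: fork(P0) -> P2. 3 ppages; refcounts: pp0:3 pp1:3 pp2:3
Op 3: fork(P0) -> P3. 3 ppages; refcounts: pp0:4 pp1:4 pp2:4
Op 4: read(P1, v2) -> 43. No state change.
Op 5: write(P0, v0, 169). refcount(pp0)=4>1 -> COPY to pp3. 4 ppages; refcounts: pp0:3 pp1:4 pp2:4 pp3:1

Answer: 3 4 4 1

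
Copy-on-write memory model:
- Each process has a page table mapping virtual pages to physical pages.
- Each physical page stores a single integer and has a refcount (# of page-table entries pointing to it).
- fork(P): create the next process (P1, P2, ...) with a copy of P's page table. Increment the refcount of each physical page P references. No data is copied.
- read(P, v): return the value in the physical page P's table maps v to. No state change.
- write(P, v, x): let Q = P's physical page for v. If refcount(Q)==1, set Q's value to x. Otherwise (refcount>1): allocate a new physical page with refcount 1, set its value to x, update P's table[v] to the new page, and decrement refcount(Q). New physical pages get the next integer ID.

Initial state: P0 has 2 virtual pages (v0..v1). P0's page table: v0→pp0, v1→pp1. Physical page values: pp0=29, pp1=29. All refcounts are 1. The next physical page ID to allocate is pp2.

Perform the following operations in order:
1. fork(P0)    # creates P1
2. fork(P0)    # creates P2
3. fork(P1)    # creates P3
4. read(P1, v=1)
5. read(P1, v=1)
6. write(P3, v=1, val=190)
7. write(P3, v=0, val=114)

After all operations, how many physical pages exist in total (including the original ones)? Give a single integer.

Op 1: fork(P0) -> P1. 2 ppages; refcounts: pp0:2 pp1:2
Op 2: fork(P0) -> P2. 2 ppages; refcounts: pp0:3 pp1:3
Op 3: fork(P1) -> P3. 2 ppages; refcounts: pp0:4 pp1:4
Op 4: read(P1, v1) -> 29. No state change.
Op 5: read(P1, v1) -> 29. No state change.
Op 6: write(P3, v1, 190). refcount(pp1)=4>1 -> COPY to pp2. 3 ppages; refcounts: pp0:4 pp1:3 pp2:1
Op 7: write(P3, v0, 114). refcount(pp0)=4>1 -> COPY to pp3. 4 ppages; refcounts: pp0:3 pp1:3 pp2:1 pp3:1

Answer: 4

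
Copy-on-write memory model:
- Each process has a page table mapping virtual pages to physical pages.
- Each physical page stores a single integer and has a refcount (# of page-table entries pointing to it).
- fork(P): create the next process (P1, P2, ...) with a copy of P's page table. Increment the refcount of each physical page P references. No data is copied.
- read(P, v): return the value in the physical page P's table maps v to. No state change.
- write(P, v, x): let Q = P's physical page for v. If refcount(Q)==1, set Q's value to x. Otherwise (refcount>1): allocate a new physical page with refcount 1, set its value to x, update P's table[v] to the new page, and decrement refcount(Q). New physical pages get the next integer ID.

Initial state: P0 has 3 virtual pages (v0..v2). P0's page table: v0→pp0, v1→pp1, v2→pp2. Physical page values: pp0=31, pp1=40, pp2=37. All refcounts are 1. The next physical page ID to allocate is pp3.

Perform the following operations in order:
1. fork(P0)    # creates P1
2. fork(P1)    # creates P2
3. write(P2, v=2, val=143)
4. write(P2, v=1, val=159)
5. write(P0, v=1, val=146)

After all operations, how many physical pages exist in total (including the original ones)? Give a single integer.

Op 1: fork(P0) -> P1. 3 ppages; refcounts: pp0:2 pp1:2 pp2:2
Op 2: fork(P1) -> P2. 3 ppages; refcounts: pp0:3 pp1:3 pp2:3
Op 3: write(P2, v2, 143). refcount(pp2)=3>1 -> COPY to pp3. 4 ppages; refcounts: pp0:3 pp1:3 pp2:2 pp3:1
Op 4: write(P2, v1, 159). refcount(pp1)=3>1 -> COPY to pp4. 5 ppages; refcounts: pp0:3 pp1:2 pp2:2 pp3:1 pp4:1
Op 5: write(P0, v1, 146). refcount(pp1)=2>1 -> COPY to pp5. 6 ppages; refcounts: pp0:3 pp1:1 pp2:2 pp3:1 pp4:1 pp5:1

Answer: 6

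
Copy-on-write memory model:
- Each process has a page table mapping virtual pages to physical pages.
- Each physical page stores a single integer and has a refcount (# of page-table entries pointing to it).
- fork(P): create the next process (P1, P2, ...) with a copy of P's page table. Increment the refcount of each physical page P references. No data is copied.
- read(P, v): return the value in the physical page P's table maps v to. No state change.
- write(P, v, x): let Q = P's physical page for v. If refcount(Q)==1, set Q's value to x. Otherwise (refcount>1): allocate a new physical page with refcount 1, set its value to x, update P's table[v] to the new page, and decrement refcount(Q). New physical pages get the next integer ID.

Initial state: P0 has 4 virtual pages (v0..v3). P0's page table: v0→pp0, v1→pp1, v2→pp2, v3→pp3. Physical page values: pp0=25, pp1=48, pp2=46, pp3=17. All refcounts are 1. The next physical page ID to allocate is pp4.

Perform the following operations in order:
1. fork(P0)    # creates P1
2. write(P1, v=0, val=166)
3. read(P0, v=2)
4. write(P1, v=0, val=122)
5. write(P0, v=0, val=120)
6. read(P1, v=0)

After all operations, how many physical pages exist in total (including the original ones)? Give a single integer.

Answer: 5

Derivation:
Op 1: fork(P0) -> P1. 4 ppages; refcounts: pp0:2 pp1:2 pp2:2 pp3:2
Op 2: write(P1, v0, 166). refcount(pp0)=2>1 -> COPY to pp4. 5 ppages; refcounts: pp0:1 pp1:2 pp2:2 pp3:2 pp4:1
Op 3: read(P0, v2) -> 46. No state change.
Op 4: write(P1, v0, 122). refcount(pp4)=1 -> write in place. 5 ppages; refcounts: pp0:1 pp1:2 pp2:2 pp3:2 pp4:1
Op 5: write(P0, v0, 120). refcount(pp0)=1 -> write in place. 5 ppages; refcounts: pp0:1 pp1:2 pp2:2 pp3:2 pp4:1
Op 6: read(P1, v0) -> 122. No state change.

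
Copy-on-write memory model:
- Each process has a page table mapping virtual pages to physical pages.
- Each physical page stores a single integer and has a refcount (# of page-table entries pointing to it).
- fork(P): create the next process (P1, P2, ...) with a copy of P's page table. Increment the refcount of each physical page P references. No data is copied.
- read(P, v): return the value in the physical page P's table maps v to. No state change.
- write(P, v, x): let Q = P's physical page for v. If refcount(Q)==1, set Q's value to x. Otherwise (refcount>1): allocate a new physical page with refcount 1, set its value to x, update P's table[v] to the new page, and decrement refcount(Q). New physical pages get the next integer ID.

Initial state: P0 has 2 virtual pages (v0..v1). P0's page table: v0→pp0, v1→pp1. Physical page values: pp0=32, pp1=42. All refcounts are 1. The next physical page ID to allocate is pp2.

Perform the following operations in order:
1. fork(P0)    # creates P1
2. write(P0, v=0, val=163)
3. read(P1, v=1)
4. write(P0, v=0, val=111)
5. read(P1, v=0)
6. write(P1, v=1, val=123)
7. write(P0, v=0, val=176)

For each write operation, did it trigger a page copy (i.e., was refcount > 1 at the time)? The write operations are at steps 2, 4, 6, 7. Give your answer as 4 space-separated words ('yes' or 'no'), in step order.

Op 1: fork(P0) -> P1. 2 ppages; refcounts: pp0:2 pp1:2
Op 2: write(P0, v0, 163). refcount(pp0)=2>1 -> COPY to pp2. 3 ppages; refcounts: pp0:1 pp1:2 pp2:1
Op 3: read(P1, v1) -> 42. No state change.
Op 4: write(P0, v0, 111). refcount(pp2)=1 -> write in place. 3 ppages; refcounts: pp0:1 pp1:2 pp2:1
Op 5: read(P1, v0) -> 32. No state change.
Op 6: write(P1, v1, 123). refcount(pp1)=2>1 -> COPY to pp3. 4 ppages; refcounts: pp0:1 pp1:1 pp2:1 pp3:1
Op 7: write(P0, v0, 176). refcount(pp2)=1 -> write in place. 4 ppages; refcounts: pp0:1 pp1:1 pp2:1 pp3:1

yes no yes no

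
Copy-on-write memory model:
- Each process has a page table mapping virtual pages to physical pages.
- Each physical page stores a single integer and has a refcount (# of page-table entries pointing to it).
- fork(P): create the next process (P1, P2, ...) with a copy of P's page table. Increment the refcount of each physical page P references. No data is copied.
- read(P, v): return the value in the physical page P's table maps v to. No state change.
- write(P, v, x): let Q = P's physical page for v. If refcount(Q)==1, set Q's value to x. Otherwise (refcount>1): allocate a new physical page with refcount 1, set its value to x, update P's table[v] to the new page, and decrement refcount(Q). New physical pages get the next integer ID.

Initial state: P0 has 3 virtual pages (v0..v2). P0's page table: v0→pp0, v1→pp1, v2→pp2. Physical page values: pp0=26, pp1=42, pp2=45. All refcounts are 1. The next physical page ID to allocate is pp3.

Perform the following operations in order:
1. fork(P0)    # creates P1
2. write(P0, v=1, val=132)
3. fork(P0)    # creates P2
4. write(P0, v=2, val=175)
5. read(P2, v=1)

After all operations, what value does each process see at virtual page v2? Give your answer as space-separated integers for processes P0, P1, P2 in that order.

Op 1: fork(P0) -> P1. 3 ppages; refcounts: pp0:2 pp1:2 pp2:2
Op 2: write(P0, v1, 132). refcount(pp1)=2>1 -> COPY to pp3. 4 ppages; refcounts: pp0:2 pp1:1 pp2:2 pp3:1
Op 3: fork(P0) -> P2. 4 ppages; refcounts: pp0:3 pp1:1 pp2:3 pp3:2
Op 4: write(P0, v2, 175). refcount(pp2)=3>1 -> COPY to pp4. 5 ppages; refcounts: pp0:3 pp1:1 pp2:2 pp3:2 pp4:1
Op 5: read(P2, v1) -> 132. No state change.
P0: v2 -> pp4 = 175
P1: v2 -> pp2 = 45
P2: v2 -> pp2 = 45

Answer: 175 45 45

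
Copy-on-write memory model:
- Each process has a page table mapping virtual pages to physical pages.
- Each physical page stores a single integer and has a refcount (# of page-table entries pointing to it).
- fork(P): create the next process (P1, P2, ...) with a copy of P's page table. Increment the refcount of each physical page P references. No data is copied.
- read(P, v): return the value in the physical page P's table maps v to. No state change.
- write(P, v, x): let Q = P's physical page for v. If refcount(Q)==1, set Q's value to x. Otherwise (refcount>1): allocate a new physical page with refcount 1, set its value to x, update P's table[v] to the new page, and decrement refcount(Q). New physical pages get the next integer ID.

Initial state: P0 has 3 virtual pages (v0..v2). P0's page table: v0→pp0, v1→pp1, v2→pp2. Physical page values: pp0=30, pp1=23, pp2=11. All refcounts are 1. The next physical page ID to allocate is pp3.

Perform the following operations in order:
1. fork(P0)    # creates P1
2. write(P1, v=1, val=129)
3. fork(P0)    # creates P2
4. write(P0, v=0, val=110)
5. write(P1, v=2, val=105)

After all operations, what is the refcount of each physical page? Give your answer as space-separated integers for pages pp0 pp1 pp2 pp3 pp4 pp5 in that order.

Op 1: fork(P0) -> P1. 3 ppages; refcounts: pp0:2 pp1:2 pp2:2
Op 2: write(P1, v1, 129). refcount(pp1)=2>1 -> COPY to pp3. 4 ppages; refcounts: pp0:2 pp1:1 pp2:2 pp3:1
Op 3: fork(P0) -> P2. 4 ppages; refcounts: pp0:3 pp1:2 pp2:3 pp3:1
Op 4: write(P0, v0, 110). refcount(pp0)=3>1 -> COPY to pp4. 5 ppages; refcounts: pp0:2 pp1:2 pp2:3 pp3:1 pp4:1
Op 5: write(P1, v2, 105). refcount(pp2)=3>1 -> COPY to pp5. 6 ppages; refcounts: pp0:2 pp1:2 pp2:2 pp3:1 pp4:1 pp5:1

Answer: 2 2 2 1 1 1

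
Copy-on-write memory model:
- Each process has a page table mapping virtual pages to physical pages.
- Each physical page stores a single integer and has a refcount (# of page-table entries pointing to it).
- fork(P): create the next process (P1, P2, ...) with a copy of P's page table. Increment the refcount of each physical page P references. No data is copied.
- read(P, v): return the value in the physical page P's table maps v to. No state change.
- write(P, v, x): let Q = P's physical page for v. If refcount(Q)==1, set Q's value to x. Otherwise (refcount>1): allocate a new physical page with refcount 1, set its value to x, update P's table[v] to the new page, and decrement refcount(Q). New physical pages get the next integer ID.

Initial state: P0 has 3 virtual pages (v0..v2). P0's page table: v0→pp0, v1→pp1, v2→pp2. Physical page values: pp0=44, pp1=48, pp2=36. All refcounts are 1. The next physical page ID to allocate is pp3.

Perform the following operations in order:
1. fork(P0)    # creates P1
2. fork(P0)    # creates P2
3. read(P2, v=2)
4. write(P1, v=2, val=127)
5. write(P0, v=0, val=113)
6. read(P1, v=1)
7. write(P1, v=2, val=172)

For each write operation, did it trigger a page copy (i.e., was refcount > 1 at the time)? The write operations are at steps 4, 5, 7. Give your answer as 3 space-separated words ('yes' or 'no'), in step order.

Op 1: fork(P0) -> P1. 3 ppages; refcounts: pp0:2 pp1:2 pp2:2
Op 2: fork(P0) -> P2. 3 ppages; refcounts: pp0:3 pp1:3 pp2:3
Op 3: read(P2, v2) -> 36. No state change.
Op 4: write(P1, v2, 127). refcount(pp2)=3>1 -> COPY to pp3. 4 ppages; refcounts: pp0:3 pp1:3 pp2:2 pp3:1
Op 5: write(P0, v0, 113). refcount(pp0)=3>1 -> COPY to pp4. 5 ppages; refcounts: pp0:2 pp1:3 pp2:2 pp3:1 pp4:1
Op 6: read(P1, v1) -> 48. No state change.
Op 7: write(P1, v2, 172). refcount(pp3)=1 -> write in place. 5 ppages; refcounts: pp0:2 pp1:3 pp2:2 pp3:1 pp4:1

yes yes no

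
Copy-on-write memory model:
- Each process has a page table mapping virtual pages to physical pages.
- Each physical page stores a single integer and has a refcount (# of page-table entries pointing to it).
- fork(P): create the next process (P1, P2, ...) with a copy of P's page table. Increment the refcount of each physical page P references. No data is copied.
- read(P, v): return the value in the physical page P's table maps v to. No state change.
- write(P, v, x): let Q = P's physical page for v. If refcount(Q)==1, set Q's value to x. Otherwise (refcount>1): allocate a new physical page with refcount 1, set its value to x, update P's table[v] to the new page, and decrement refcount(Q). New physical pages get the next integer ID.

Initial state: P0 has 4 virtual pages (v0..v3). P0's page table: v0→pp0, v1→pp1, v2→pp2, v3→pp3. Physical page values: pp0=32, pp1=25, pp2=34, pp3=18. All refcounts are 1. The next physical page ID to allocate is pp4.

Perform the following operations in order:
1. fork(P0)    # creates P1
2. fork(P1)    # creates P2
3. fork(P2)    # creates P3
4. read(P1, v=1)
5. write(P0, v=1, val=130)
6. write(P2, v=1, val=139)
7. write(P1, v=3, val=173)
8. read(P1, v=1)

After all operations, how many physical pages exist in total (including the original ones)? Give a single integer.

Op 1: fork(P0) -> P1. 4 ppages; refcounts: pp0:2 pp1:2 pp2:2 pp3:2
Op 2: fork(P1) -> P2. 4 ppages; refcounts: pp0:3 pp1:3 pp2:3 pp3:3
Op 3: fork(P2) -> P3. 4 ppages; refcounts: pp0:4 pp1:4 pp2:4 pp3:4
Op 4: read(P1, v1) -> 25. No state change.
Op 5: write(P0, v1, 130). refcount(pp1)=4>1 -> COPY to pp4. 5 ppages; refcounts: pp0:4 pp1:3 pp2:4 pp3:4 pp4:1
Op 6: write(P2, v1, 139). refcount(pp1)=3>1 -> COPY to pp5. 6 ppages; refcounts: pp0:4 pp1:2 pp2:4 pp3:4 pp4:1 pp5:1
Op 7: write(P1, v3, 173). refcount(pp3)=4>1 -> COPY to pp6. 7 ppages; refcounts: pp0:4 pp1:2 pp2:4 pp3:3 pp4:1 pp5:1 pp6:1
Op 8: read(P1, v1) -> 25. No state change.

Answer: 7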